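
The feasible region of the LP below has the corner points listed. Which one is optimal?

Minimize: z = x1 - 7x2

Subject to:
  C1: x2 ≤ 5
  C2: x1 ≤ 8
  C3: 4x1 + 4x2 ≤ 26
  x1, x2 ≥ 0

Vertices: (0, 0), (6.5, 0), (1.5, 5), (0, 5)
Evaluating z = x1 - 7x2 at each vertex:
  (0, 0): z = 0
  (6.5, 0): z = 6.5
  (1.5, 5): z = -33.5
  (0, 5): z = -35

The smallest value is z = -35, attained at (0, 5).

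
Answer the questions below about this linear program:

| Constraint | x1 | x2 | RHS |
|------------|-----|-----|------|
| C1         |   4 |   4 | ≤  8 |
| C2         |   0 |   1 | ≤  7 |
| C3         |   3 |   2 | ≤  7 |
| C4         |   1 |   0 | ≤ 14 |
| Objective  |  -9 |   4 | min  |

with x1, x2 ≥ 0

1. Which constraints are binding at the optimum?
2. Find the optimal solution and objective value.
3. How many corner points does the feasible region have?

1. C1, x2 ≥ 0
2. x1 = 2, x2 = 0, z = -18
3. 3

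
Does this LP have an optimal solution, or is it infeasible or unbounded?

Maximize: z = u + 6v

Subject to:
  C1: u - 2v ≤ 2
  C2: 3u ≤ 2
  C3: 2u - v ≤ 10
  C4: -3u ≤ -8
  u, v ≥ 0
C2 requires 3u ≤ 2, while C4 (-3u ≤ -8) is equivalent to 3u ≥ 8. Together they would need 8 ≤ 3u ≤ 2, which is impossible since 8 > 2. No point satisfies all constraints.

Infeasible: no point satisfies all constraints simultaneously.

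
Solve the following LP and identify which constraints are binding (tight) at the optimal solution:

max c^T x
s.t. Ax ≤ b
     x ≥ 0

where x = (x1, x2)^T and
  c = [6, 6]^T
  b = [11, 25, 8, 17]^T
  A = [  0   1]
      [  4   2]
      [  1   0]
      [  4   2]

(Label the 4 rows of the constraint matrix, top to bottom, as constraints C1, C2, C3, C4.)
Optimal: x1 = 0, x2 = 8.5
Binding: C4, x1 ≥ 0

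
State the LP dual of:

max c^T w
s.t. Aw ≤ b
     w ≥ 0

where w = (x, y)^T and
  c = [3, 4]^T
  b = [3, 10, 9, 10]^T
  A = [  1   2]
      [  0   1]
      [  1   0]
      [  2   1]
Minimize: z = 3y1 + 10y2 + 9y3 + 10y4

Subject to:
  C1: -y1 - y3 - 2y4 ≤ -3
  C2: -2y1 - y2 - y4 ≤ -4
  y1, y2, y3, y4 ≥ 0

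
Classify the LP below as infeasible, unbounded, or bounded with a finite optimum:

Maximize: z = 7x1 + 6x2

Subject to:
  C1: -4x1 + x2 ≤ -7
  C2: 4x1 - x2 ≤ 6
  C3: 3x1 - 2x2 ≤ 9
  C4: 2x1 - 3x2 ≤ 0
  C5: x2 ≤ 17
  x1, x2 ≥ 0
C2 requires 4x1 - x2 ≤ 6, while C1 (-4x1 + x2 ≤ -7) is equivalent to 4x1 - x2 ≥ 7. Together they would need 7 ≤ 4x1 - x2 ≤ 6, which is impossible since 7 > 6. No point satisfies all constraints.

Infeasible — the constraint set is empty.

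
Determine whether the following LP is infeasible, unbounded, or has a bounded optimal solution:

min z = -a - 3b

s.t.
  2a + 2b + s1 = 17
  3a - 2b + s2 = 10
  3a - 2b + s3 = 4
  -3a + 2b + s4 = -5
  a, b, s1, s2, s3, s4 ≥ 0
The row 3a - 2b + s3 = 4 with s3 ≥ 0 requires 3a - 2b ≤ 4, while the row -3a + 2b + s4 = -5 with s4 ≥ 0 is equivalent to 3a - 2b ≥ 5. Together they would need 5 ≤ 3a - 2b ≤ 4, which is impossible since 5 > 4. No point satisfies all constraints.

Infeasible — the constraint set is empty.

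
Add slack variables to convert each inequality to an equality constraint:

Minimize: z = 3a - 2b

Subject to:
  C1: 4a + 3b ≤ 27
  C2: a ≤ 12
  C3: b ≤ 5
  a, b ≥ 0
min z = 3a - 2b

s.t.
  4a + 3b + s1 = 27
  a + s2 = 12
  b + s3 = 5
  a, b, s1, s2, s3 ≥ 0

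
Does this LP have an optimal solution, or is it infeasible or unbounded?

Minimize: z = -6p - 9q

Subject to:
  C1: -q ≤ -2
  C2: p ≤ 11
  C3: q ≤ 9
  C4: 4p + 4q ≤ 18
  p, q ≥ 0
The point (0, 4.5) satisfies every constraint, so the LP is feasible; the constraints give p ≤ 11 and q ≤ 9, which with p, q ≥ 0 keep the feasible region inside a bounded box. A feasible, bounded LP attains a finite optimum at a vertex.

Evaluating z = -6p - 9q at each vertex:
  (0, 2): z = -18
  (2.5, 2): z = -33
  (0, 4.5): z = -40.5

Bounded optimum: z* = -40.5 at (0, 4.5).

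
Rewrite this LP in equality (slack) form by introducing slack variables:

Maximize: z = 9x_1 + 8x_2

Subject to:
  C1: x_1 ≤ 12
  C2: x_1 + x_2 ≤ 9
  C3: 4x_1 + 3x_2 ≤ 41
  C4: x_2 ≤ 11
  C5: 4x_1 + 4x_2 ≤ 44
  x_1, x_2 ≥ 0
max z = 9x_1 + 8x_2

s.t.
  x_1 + s1 = 12
  x_1 + x_2 + s2 = 9
  4x_1 + 3x_2 + s3 = 41
  x_2 + s4 = 11
  4x_1 + 4x_2 + s5 = 44
  x_1, x_2, s1, s2, s3, s4, s5 ≥ 0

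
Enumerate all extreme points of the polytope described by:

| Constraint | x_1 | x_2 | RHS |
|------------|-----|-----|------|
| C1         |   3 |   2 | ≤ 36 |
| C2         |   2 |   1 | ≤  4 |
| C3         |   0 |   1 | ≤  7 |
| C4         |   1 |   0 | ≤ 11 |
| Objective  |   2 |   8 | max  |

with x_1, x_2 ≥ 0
Each vertex is the intersection of two constraint boundaries that also satisfies all remaining constraints:
  x_1 = 0 and x_2 = 0 → (0, 0)
  2x_1 + x_2 = 4 and x_2 = 0 → (2, 0)
  2x_1 + x_2 = 4 and x_1 = 0 → (0, 4)

Vertices: (0, 0), (2, 0), (0, 4)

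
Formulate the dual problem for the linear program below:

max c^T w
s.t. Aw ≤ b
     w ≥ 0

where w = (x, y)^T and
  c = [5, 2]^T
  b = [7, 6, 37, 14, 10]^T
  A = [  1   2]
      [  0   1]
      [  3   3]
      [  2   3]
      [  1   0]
Minimize: z = 7y1 + 6y2 + 37y3 + 14y4 + 10y5

Subject to:
  C1: -y1 - 3y3 - 2y4 - y5 ≤ -5
  C2: -2y1 - y2 - 3y3 - 3y4 ≤ -2
  y1, y2, y3, y4, y5 ≥ 0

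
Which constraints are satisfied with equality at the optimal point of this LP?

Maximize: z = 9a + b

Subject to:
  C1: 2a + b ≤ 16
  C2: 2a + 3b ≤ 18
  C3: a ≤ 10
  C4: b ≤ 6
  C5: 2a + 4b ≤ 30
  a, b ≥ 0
Optimal: a = 8, b = 0
Slack at optimum:
  C1: slack = 0 (binding)
  C2: slack = 2
  C3: slack = 2
  C4: slack = 6
  C5: slack = 14
  a ≥ 0: a = 8
  b ≥ 0: b = 0 (binding)
Binding constraints: C1, b ≥ 0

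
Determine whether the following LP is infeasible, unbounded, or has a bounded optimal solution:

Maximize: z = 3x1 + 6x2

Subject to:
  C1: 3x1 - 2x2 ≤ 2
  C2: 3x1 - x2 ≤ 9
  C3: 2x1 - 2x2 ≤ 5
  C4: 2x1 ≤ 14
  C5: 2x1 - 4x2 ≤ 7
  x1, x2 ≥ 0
Feasible point: (0, 0) satisfies every constraint, so the LP is feasible.
Direction d = (0, 1): for each constraint row a, a·d ≤ 0 —
  (3)(0) + (-2)(1) = -2 ≤ 0
  (3)(0) + (-1)(1) = -1 ≤ 0
  (2)(0) + (-2)(1) = -2 ≤ 0
  (2)(0) + (0)(1) = 0 ≤ 0
  (2)(0) + (-4)(1) = -4 ≤ 0
and d ≥ 0, so (0, 0) + t·d stays feasible for every t ≥ 0. Along this ray z = 3x1 + 6x2 changes by 6 per unit t, so z → +∞.

The LP is unbounded; z can be made arbitrarily large.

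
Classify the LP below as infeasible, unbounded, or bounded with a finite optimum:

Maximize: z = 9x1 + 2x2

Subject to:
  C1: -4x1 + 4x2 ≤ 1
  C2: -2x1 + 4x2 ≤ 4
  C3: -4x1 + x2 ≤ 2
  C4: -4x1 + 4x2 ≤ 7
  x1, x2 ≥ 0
Feasible point: (0, 0) satisfies every constraint, so the LP is feasible.
Direction d = (1, 0): for each constraint row a, a·d ≤ 0 —
  (-4)(1) + (4)(0) = -4 ≤ 0
  (-2)(1) + (4)(0) = -2 ≤ 0
  (-4)(1) + (1)(0) = -4 ≤ 0
  (-4)(1) + (4)(0) = -4 ≤ 0
and d ≥ 0, so (0, 0) + t·d stays feasible for every t ≥ 0. Along this ray z = 9x1 + 2x2 changes by 9 per unit t, so z → +∞.

Unbounded — the objective can increase without bound over the feasible region.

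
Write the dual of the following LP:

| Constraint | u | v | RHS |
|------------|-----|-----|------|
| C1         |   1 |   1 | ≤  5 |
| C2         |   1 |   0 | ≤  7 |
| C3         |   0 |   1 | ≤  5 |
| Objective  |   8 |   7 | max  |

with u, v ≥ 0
Minimize: z = 5y1 + 7y2 + 5y3

Subject to:
  C1: -y1 - y2 ≤ -8
  C2: -y1 - y3 ≤ -7
  y1, y2, y3 ≥ 0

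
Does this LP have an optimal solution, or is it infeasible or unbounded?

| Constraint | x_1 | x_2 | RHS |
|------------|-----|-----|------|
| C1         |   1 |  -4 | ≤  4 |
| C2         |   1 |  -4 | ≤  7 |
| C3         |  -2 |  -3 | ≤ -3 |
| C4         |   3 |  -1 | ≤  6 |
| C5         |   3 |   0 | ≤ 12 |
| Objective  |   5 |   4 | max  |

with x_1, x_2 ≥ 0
Feasible point: (0, 1) satisfies every constraint, so the LP is feasible.
Direction d = (0, 1): for each constraint row a, a·d ≤ 0 —
  (1)(0) + (-4)(1) = -4 ≤ 0
  (1)(0) + (-4)(1) = -4 ≤ 0
  (-2)(0) + (-3)(1) = -3 ≤ 0
  (3)(0) + (-1)(1) = -1 ≤ 0
  (3)(0) + (0)(1) = 0 ≤ 0
and d ≥ 0, so (0, 1) + t·d stays feasible for every t ≥ 0. Along this ray z = 5x_1 + 4x_2 changes by 4 per unit t, so z → +∞.

The LP is unbounded; z can be made arbitrarily large.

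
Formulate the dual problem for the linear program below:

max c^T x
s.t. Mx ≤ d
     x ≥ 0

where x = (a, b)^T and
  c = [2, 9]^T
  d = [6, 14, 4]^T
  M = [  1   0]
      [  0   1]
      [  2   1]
Minimize: z = 6y1 + 14y2 + 4y3

Subject to:
  C1: -y1 - 2y3 ≤ -2
  C2: -y2 - y3 ≤ -9
  y1, y2, y3 ≥ 0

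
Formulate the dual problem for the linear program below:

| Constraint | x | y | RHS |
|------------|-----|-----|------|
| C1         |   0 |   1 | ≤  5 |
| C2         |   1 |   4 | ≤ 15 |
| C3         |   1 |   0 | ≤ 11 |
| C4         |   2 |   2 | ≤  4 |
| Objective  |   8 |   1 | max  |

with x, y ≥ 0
Minimize: z = 5y1 + 15y2 + 11y3 + 4y4

Subject to:
  C1: -y2 - y3 - 2y4 ≤ -8
  C2: -y1 - 4y2 - 2y4 ≤ -1
  y1, y2, y3, y4 ≥ 0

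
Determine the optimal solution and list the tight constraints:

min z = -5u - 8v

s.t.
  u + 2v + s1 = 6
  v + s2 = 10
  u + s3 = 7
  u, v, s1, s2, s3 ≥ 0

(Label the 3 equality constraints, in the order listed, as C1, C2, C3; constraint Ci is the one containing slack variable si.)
Optimal: u = 6, v = 0
Slack at optimum:
  C1: slack = 0 (binding)
  C2: slack = 10
  C3: slack = 1
  u ≥ 0: u = 6
  v ≥ 0: v = 0 (binding)
Binding constraints: C1, v ≥ 0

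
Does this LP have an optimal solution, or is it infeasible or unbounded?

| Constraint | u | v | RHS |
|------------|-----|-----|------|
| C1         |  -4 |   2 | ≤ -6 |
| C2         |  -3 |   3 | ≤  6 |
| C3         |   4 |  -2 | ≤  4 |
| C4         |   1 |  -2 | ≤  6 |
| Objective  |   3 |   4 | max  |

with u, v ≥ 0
C3 requires 4u - 2v ≤ 4, while C1 (-4u + 2v ≤ -6) is equivalent to 4u - 2v ≥ 6. Together they would need 6 ≤ 4u - 2v ≤ 4, which is impossible since 6 > 4. No point satisfies all constraints.

Infeasible — the constraint set is empty.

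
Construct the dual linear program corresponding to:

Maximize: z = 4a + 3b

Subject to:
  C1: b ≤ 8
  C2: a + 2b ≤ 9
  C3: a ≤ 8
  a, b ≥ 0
Minimize: z = 8y1 + 9y2 + 8y3

Subject to:
  C1: -y2 - y3 ≤ -4
  C2: -y1 - 2y2 ≤ -3
  y1, y2, y3 ≥ 0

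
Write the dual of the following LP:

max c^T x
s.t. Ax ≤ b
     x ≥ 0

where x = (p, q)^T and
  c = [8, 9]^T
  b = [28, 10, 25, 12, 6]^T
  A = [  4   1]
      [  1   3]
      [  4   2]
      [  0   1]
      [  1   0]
Minimize: z = 28y1 + 10y2 + 25y3 + 12y4 + 6y5

Subject to:
  C1: -4y1 - y2 - 4y3 - y5 ≤ -8
  C2: -y1 - 3y2 - 2y3 - y4 ≤ -9
  y1, y2, y3, y4, y5 ≥ 0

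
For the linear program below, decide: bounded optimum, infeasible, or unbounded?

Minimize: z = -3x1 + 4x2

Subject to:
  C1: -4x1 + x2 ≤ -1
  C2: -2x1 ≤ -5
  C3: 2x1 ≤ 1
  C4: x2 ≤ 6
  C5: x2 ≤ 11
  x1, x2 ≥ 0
C3 requires 2x1 ≤ 1, while C2 (-2x1 ≤ -5) is equivalent to 2x1 ≥ 5. Together they would need 5 ≤ 2x1 ≤ 1, which is impossible since 5 > 1. No point satisfies all constraints.

The feasible region is empty; the LP is infeasible.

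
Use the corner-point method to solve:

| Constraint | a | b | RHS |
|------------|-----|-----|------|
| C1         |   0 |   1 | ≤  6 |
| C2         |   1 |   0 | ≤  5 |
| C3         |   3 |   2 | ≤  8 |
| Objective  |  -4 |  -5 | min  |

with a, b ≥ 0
a = 0, b = 4, z = -20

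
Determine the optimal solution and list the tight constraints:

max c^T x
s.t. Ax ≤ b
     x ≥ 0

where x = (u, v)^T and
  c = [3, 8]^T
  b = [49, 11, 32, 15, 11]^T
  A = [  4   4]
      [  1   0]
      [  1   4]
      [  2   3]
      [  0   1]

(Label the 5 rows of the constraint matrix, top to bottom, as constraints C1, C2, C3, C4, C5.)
Optimal: u = 0, v = 5
Binding: C4, u ≥ 0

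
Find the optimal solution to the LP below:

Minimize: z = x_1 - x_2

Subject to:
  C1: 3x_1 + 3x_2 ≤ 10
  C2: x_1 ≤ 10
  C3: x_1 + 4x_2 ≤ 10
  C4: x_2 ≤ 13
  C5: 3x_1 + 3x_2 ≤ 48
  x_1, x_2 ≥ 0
Each vertex is the intersection of two constraint boundaries that also satisfies all remaining constraints:
  x_1 = 0 and x_2 = 0 → (0, 0)
  3x_1 + 3x_2 = 10 and x_2 = 0 → (3.333, 0)
  3x_1 + 3x_2 = 10 and x_1 + 4x_2 = 10 → (1.111, 2.222)
  x_1 + 4x_2 = 10 and x_1 = 0 → (0, 2.5)

Evaluating z = x_1 - x_2 at each vertex:
  (0, 0): z = 0
  (3.333, 0): z = 3.333
  (1.111, 2.222): z = -1.111
  (0, 2.5): z = -2.5

The minimum is at (0, 2.5) with z = -2.5.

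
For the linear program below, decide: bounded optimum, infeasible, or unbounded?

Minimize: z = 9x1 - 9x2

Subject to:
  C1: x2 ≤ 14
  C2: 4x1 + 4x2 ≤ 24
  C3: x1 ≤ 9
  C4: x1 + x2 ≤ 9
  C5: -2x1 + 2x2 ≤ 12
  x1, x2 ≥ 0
The point (0, 6) satisfies every constraint, so the LP is feasible; the constraints give x1 ≤ 9 and x2 ≤ 14, which with x1, x2 ≥ 0 keep the feasible region inside a bounded box. A feasible, bounded LP attains a finite optimum at a vertex.

The LP has an optimal solution: (0, 6) with z = -54.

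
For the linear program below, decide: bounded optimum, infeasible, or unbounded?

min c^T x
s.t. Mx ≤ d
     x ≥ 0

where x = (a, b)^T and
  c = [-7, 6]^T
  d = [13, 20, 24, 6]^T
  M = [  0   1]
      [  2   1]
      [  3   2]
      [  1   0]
The point (6, 0) satisfies every constraint, so the LP is feasible; the constraints give a ≤ 6 and b ≤ 13, which with a, b ≥ 0 keep the feasible region inside a bounded box. A feasible, bounded LP attains a finite optimum at a vertex.

Feasible with finite optimum z* = -42 at (6, 0).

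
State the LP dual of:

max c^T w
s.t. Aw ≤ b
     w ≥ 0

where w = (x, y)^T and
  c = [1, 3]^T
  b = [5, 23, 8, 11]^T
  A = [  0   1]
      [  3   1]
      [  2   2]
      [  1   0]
Minimize: z = 5y1 + 23y2 + 8y3 + 11y4

Subject to:
  C1: -3y2 - 2y3 - y4 ≤ -1
  C2: -y1 - y2 - 2y3 ≤ -3
  y1, y2, y3, y4 ≥ 0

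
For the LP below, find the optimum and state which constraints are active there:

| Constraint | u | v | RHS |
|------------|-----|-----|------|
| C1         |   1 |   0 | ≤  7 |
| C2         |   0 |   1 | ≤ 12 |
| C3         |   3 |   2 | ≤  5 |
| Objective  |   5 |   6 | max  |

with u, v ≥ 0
Optimal: u = 0, v = 2.5
Binding: C3, u ≥ 0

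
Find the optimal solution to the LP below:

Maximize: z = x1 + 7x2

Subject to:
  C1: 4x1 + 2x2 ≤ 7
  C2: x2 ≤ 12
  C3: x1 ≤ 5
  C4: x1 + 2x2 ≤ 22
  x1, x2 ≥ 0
x1 = 0, x2 = 3.5, z = 24.5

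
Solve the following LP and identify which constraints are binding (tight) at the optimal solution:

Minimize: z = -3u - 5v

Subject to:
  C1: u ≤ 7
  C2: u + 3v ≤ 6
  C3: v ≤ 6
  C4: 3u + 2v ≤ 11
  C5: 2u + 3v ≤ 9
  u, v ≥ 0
Optimal: u = 3, v = 1
Slack at optimum:
  C1: slack = 4
  C2: slack = 0 (binding)
  C3: slack = 5
  C4: slack = 0 (binding)
  C5: slack = 0 (binding)
  u ≥ 0: u = 3
  v ≥ 0: v = 1
Binding constraints: C2, C4, C5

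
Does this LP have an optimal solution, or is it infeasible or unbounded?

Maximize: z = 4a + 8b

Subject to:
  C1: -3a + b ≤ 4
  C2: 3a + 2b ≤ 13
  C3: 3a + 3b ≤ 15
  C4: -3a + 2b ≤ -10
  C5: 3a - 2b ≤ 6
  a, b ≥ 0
C5 requires 3a - 2b ≤ 6, while C4 (-3a + 2b ≤ -10) is equivalent to 3a - 2b ≥ 10. Together they would need 10 ≤ 3a - 2b ≤ 6, which is impossible since 10 > 6. No point satisfies all constraints.

Infeasible — the constraint set is empty.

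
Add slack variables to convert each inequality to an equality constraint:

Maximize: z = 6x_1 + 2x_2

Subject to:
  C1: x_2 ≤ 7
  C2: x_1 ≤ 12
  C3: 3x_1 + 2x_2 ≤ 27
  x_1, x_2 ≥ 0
max z = 6x_1 + 2x_2

s.t.
  x_2 + s1 = 7
  x_1 + s2 = 12
  3x_1 + 2x_2 + s3 = 27
  x_1, x_2, s1, s2, s3 ≥ 0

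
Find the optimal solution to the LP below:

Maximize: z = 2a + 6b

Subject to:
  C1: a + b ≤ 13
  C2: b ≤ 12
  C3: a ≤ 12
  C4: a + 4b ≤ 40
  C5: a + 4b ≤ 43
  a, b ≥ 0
Each vertex is the intersection of two constraint boundaries that also satisfies all remaining constraints:
  a = 0 and b = 0 → (0, 0)
  a = 12 and b = 0 → (12, 0)
  a + b = 13 and a = 12 → (12, 1)
  a + b = 13 and a + 4b = 40 → (4, 9)
  a + 4b = 40 and a = 0 → (0, 10)

Evaluating z = 2a + 6b at each vertex:
  (0, 0): z = 0
  (12, 0): z = 24
  (12, 1): z = 30
  (4, 9): z = 62
  (0, 10): z = 60

The maximum is at (4, 9) with z = 62.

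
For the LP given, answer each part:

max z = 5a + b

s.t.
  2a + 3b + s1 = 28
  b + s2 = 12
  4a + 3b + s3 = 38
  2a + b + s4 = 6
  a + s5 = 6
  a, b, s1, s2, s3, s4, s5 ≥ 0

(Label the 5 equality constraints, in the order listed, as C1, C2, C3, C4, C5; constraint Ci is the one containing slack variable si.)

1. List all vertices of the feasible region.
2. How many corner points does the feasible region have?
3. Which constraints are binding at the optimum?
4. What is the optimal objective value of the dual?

1. (0, 0), (3, 0), (0, 6)
2. 3
3. C4, b ≥ 0
4. 15 (by strong duality, equal to the primal optimum)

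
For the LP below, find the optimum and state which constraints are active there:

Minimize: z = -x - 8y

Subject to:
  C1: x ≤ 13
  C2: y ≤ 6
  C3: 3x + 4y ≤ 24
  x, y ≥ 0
Optimal: x = 0, y = 6
Binding: C2, C3, x ≥ 0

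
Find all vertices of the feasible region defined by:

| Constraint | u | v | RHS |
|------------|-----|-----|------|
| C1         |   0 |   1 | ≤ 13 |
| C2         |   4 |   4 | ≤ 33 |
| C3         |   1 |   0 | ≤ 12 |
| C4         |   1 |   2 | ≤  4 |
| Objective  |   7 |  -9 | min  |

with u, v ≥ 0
Each vertex is the intersection of two constraint boundaries that also satisfies all remaining constraints:
  u = 0 and v = 0 → (0, 0)
  u + 2v = 4 and v = 0 → (4, 0)
  u + 2v = 4 and u = 0 → (0, 2)

Vertices: (0, 0), (4, 0), (0, 2)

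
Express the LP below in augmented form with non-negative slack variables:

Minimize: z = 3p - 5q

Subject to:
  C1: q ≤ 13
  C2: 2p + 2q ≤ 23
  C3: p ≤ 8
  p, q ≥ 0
min z = 3p - 5q

s.t.
  q + s1 = 13
  2p + 2q + s2 = 23
  p + s3 = 8
  p, q, s1, s2, s3 ≥ 0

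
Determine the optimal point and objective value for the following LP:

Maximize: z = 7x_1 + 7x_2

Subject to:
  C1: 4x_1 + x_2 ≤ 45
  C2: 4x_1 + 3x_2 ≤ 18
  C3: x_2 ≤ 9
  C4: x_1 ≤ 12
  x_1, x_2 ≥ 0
x_1 = 0, x_2 = 6, z = 42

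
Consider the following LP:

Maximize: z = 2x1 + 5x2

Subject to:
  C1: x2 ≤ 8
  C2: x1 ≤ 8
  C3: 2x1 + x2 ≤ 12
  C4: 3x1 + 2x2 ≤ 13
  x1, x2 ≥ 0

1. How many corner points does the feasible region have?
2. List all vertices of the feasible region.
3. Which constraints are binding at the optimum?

1. 3
2. (0, 0), (4.333, 0), (0, 6.5)
3. C4, x1 ≥ 0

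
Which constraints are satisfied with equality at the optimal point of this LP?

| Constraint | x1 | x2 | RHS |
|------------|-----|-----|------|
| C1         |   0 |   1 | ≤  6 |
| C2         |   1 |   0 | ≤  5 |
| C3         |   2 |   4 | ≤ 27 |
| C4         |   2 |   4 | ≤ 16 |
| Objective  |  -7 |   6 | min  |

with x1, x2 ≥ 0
Optimal: x1 = 5, x2 = 0
Slack at optimum:
  C1: slack = 6
  C2: slack = 0 (binding)
  C3: slack = 17
  C4: slack = 6
  x1 ≥ 0: x1 = 5
  x2 ≥ 0: x2 = 0 (binding)
Binding constraints: C2, x2 ≥ 0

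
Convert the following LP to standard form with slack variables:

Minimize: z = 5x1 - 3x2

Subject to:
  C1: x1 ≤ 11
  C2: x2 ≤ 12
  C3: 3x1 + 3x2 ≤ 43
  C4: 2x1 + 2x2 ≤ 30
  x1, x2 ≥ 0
min z = 5x1 - 3x2

s.t.
  x1 + s1 = 11
  x2 + s2 = 12
  3x1 + 3x2 + s3 = 43
  2x1 + 2x2 + s4 = 30
  x1, x2, s1, s2, s3, s4 ≥ 0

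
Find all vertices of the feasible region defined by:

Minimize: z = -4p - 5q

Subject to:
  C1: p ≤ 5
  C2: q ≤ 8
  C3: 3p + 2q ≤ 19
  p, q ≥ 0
Each vertex is the intersection of two constraint boundaries that also satisfies all remaining constraints:
  p = 0 and q = 0 → (0, 0)
  p = 5 and q = 0 → (5, 0)
  p = 5 and 3p + 2q = 19 → (5, 2)
  q = 8 and 3p + 2q = 19 → (1, 8)
  q = 8 and p = 0 → (0, 8)

Vertices: (0, 0), (5, 0), (5, 2), (1, 8), (0, 8)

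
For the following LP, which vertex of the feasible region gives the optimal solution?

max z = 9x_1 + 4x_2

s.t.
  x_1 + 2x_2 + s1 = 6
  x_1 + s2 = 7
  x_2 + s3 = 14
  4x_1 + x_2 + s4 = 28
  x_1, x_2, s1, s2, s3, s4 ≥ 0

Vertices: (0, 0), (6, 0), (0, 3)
Evaluating z = 9x_1 + 4x_2 at each vertex:
  (0, 0): z = 0
  (6, 0): z = 54
  (0, 3): z = 12

The largest value is z = 54, attained at (6, 0).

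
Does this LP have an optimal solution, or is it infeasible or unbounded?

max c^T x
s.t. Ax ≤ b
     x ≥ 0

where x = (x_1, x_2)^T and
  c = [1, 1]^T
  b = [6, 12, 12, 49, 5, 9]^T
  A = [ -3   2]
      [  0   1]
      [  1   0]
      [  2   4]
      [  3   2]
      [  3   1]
The point (0, 2.5) satisfies every constraint, so the LP is feasible; the constraints give x_1 ≤ 12 and x_2 ≤ 12, which with x_1, x_2 ≥ 0 keep the feasible region inside a bounded box. A feasible, bounded LP attains a finite optimum at a vertex.

Bounded optimum: z* = 2.5 at (0, 2.5).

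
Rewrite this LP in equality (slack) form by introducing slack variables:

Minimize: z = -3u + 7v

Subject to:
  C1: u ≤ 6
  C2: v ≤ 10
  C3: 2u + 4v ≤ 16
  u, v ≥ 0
min z = -3u + 7v

s.t.
  u + s1 = 6
  v + s2 = 10
  2u + 4v + s3 = 16
  u, v, s1, s2, s3 ≥ 0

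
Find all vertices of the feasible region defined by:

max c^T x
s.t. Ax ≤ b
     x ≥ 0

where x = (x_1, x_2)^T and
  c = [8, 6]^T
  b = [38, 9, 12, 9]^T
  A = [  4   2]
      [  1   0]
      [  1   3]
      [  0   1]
Each vertex is the intersection of two constraint boundaries that also satisfies all remaining constraints:
  x_1 = 0 and x_2 = 0 → (0, 0)
  x_1 = 9 and x_2 = 0 → (9, 0)
  4x_1 + 2x_2 = 38 and x_1 = 9 → (9, 1)
  x_1 + 3x_2 = 12 and x_1 = 0 → (0, 4)

Vertices: (0, 0), (9, 0), (9, 1), (0, 4)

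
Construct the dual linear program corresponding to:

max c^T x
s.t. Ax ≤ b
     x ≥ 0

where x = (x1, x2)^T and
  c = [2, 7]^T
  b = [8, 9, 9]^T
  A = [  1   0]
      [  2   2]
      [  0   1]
Minimize: z = 8y1 + 9y2 + 9y3

Subject to:
  C1: -y1 - 2y2 ≤ -2
  C2: -2y2 - y3 ≤ -7
  y1, y2, y3 ≥ 0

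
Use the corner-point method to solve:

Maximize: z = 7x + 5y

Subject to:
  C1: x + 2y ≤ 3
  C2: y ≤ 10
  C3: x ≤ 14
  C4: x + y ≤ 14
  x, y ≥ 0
x = 3, y = 0, z = 21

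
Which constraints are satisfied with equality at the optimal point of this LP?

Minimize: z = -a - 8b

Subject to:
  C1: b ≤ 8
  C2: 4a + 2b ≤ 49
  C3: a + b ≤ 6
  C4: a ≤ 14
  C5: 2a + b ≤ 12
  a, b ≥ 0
Optimal: a = 0, b = 6
Binding: C3, a ≥ 0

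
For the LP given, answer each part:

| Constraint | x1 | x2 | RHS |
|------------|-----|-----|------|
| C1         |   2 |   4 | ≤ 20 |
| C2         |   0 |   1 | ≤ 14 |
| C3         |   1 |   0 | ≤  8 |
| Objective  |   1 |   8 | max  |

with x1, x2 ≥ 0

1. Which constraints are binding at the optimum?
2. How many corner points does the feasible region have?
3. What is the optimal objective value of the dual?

1. C1, x1 ≥ 0
2. 4
3. 40 (by strong duality, equal to the primal optimum)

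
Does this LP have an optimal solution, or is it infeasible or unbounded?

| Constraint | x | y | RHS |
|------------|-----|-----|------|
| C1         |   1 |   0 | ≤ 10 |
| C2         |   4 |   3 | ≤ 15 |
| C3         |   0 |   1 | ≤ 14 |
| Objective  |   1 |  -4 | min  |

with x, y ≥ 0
The point (0, 5) satisfies every constraint, so the LP is feasible; the constraints give x ≤ 10 and y ≤ 14, which with x, y ≥ 0 keep the feasible region inside a bounded box. A feasible, bounded LP attains a finite optimum at a vertex.

Evaluating z = x - 4y at each vertex:
  (0, 0): z = 0
  (3.75, 0): z = 3.75
  (0, 5): z = -20

The LP has an optimal solution: (0, 5) with z = -20.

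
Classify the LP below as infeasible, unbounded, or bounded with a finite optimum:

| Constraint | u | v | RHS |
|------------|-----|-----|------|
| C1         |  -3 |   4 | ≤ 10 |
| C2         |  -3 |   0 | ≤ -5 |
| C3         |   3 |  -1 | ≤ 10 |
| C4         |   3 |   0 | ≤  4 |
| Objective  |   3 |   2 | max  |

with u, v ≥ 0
C4 requires 3u ≤ 4, while C2 (-3u ≤ -5) is equivalent to 3u ≥ 5. Together they would need 5 ≤ 3u ≤ 4, which is impossible since 5 > 4. No point satisfies all constraints.

The feasible region is empty; the LP is infeasible.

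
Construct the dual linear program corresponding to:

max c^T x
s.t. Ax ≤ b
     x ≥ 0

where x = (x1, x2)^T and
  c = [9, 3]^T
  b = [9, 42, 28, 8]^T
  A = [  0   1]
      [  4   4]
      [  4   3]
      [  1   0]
Minimize: z = 9y1 + 42y2 + 28y3 + 8y4

Subject to:
  C1: -4y2 - 4y3 - y4 ≤ -9
  C2: -y1 - 4y2 - 3y3 ≤ -3
  y1, y2, y3, y4 ≥ 0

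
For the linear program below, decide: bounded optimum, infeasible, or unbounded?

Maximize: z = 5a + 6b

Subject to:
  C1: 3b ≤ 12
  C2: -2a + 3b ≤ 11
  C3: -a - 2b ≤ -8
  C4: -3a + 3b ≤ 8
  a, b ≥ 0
Feasible point: (2, 3) satisfies every constraint, so the LP is feasible.
Direction d = (1, 0): for each constraint row a, a·d ≤ 0 —
  (0)(1) + (3)(0) = 0 ≤ 0
  (-2)(1) + (3)(0) = -2 ≤ 0
  (-1)(1) + (-2)(0) = -1 ≤ 0
  (-3)(1) + (3)(0) = -3 ≤ 0
and d ≥ 0, so (2, 3) + t·d stays feasible for every t ≥ 0. Along this ray z = 5a + 6b changes by 5 per unit t, so z → +∞.

Unbounded: there is a feasible ray along which z → +∞.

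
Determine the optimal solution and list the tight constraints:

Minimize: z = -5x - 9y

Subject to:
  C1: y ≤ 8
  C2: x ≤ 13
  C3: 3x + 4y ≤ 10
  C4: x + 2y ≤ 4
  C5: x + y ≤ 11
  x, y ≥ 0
Optimal: x = 2, y = 1
Binding: C3, C4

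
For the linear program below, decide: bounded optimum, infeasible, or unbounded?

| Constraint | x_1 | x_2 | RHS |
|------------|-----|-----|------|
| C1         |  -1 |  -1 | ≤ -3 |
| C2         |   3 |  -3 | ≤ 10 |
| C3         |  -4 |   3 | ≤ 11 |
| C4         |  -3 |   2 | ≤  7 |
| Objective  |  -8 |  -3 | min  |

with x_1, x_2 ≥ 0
Feasible point: (0, 3) satisfies every constraint, so the LP is feasible.
Direction d = (1, 1): for each constraint row a, a·d ≤ 0 —
  (-1)(1) + (-1)(1) = -2 ≤ 0
  (3)(1) + (-3)(1) = 0 ≤ 0
  (-4)(1) + (3)(1) = -1 ≤ 0
  (-3)(1) + (2)(1) = -1 ≤ 0
and d ≥ 0, so (0, 3) + t·d stays feasible for every t ≥ 0. Along this ray z = -8x_1 - 3x_2 changes by -11 per unit t, so z → −∞.

Unbounded: there is a feasible ray along which z → −∞.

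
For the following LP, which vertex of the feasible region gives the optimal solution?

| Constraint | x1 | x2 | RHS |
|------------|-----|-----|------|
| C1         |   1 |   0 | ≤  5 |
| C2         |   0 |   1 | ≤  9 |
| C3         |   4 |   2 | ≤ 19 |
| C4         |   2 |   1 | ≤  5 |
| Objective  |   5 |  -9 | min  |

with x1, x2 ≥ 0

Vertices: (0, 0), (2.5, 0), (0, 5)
(0, 5) with z = -45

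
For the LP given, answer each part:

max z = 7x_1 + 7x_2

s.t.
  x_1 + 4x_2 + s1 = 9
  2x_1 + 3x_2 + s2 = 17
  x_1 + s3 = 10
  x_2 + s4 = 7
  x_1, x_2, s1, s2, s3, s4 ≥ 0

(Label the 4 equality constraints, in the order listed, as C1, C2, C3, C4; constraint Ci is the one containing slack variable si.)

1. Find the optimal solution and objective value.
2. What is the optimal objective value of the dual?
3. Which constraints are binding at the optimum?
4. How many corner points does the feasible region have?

1. x_1 = 8.5, x_2 = 0, z = 59.5
2. 59.5 (by strong duality, equal to the primal optimum)
3. C2, x_2 ≥ 0
4. 4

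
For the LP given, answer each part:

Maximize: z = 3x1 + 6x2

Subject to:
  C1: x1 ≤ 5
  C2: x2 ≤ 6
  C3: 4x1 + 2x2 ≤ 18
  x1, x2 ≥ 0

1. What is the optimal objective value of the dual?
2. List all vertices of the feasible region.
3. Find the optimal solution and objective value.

1. 40.5 (by strong duality, equal to the primal optimum)
2. (0, 0), (4.5, 0), (1.5, 6), (0, 6)
3. x1 = 1.5, x2 = 6, z = 40.5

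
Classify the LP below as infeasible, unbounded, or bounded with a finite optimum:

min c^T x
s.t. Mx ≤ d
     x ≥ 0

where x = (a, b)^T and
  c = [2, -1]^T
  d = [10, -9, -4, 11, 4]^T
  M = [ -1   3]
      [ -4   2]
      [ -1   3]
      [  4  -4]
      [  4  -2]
One constraint requires 4a - 2b ≤ 4, while the constraint -4a + 2b ≤ -9 is equivalent to 4a - 2b ≥ 9. Together they would need 9 ≤ 4a - 2b ≤ 4, which is impossible since 9 > 4. No point satisfies all constraints.

Infeasible: no point satisfies all constraints simultaneously.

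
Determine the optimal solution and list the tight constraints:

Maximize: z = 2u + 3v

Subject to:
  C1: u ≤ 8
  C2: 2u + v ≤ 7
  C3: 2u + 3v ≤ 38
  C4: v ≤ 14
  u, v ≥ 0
Optimal: u = 0, v = 7
Binding: C2, u ≥ 0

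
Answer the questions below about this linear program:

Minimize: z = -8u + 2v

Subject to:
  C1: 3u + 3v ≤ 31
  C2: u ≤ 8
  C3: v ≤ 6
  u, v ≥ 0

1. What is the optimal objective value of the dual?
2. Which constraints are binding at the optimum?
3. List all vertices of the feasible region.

1. -64 (by strong duality, equal to the primal optimum)
2. C2, v ≥ 0
3. (0, 0), (8, 0), (8, 2.333), (4.333, 6), (0, 6)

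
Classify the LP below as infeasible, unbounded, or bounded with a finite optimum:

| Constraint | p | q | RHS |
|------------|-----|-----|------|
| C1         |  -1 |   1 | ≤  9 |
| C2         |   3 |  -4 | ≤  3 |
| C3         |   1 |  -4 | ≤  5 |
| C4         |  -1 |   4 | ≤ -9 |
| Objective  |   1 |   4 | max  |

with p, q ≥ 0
C3 requires p - 4q ≤ 5, while C4 (-p + 4q ≤ -9) is equivalent to p - 4q ≥ 9. Together they would need 9 ≤ p - 4q ≤ 5, which is impossible since 9 > 5. No point satisfies all constraints.

Infeasible: no point satisfies all constraints simultaneously.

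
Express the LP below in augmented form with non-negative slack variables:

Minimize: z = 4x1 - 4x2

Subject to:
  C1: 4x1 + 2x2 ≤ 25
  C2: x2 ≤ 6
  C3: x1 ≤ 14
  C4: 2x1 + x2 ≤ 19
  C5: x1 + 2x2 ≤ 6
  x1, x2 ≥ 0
min z = 4x1 - 4x2

s.t.
  4x1 + 2x2 + s1 = 25
  x2 + s2 = 6
  x1 + s3 = 14
  2x1 + x2 + s4 = 19
  x1 + 2x2 + s5 = 6
  x1, x2, s1, s2, s3, s4, s5 ≥ 0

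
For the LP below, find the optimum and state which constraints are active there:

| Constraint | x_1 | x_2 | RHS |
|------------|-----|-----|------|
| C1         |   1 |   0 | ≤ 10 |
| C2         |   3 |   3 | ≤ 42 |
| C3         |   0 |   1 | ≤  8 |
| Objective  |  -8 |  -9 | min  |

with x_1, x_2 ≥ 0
Optimal: x_1 = 6, x_2 = 8
Binding: C2, C3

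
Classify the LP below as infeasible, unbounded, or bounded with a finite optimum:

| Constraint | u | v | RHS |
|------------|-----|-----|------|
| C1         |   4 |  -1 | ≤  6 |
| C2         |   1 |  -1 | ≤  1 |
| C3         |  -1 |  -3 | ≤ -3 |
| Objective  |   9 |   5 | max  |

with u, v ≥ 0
Feasible point: (0, 1) satisfies every constraint, so the LP is feasible.
Direction d = (0, 1): for each constraint row a, a·d ≤ 0 —
  (4)(0) + (-1)(1) = -1 ≤ 0
  (1)(0) + (-1)(1) = -1 ≤ 0
  (-1)(0) + (-3)(1) = -3 ≤ 0
and d ≥ 0, so (0, 1) + t·d stays feasible for every t ≥ 0. Along this ray z = 9u + 5v changes by 5 per unit t, so z → +∞.

Unbounded: there is a feasible ray along which z → +∞.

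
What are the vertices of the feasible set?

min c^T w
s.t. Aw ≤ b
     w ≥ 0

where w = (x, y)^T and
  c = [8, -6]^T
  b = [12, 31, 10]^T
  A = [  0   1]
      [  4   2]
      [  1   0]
Each vertex is the intersection of two constraint boundaries that also satisfies all remaining constraints:
  x = 0 and y = 0 → (0, 0)
  4x + 2y = 31 and y = 0 → (7.75, 0)
  y = 12 and 4x + 2y = 31 → (1.75, 12)
  y = 12 and x = 0 → (0, 12)

Vertices: (0, 0), (7.75, 0), (1.75, 12), (0, 12)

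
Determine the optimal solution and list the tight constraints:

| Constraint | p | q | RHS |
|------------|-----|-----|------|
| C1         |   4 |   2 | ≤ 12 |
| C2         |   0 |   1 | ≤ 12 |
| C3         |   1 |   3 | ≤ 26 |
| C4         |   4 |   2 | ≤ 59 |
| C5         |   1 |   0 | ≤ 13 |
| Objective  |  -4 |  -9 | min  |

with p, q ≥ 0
Optimal: p = 0, q = 6
Slack at optimum:
  C1: slack = 0 (binding)
  C2: slack = 6
  C3: slack = 8
  C4: slack = 47
  C5: slack = 13
  p ≥ 0: p = 0 (binding)
  q ≥ 0: q = 6
Binding constraints: C1, p ≥ 0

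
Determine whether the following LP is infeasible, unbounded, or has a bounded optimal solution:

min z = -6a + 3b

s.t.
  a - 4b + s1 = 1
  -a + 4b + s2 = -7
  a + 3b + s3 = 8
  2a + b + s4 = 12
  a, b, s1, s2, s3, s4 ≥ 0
The row a - 4b + s1 = 1 with s1 ≥ 0 requires a - 4b ≤ 1, while the row -a + 4b + s2 = -7 with s2 ≥ 0 is equivalent to a - 4b ≥ 7. Together they would need 7 ≤ a - 4b ≤ 1, which is impossible since 7 > 1. No point satisfies all constraints.

Infeasible — the constraint set is empty.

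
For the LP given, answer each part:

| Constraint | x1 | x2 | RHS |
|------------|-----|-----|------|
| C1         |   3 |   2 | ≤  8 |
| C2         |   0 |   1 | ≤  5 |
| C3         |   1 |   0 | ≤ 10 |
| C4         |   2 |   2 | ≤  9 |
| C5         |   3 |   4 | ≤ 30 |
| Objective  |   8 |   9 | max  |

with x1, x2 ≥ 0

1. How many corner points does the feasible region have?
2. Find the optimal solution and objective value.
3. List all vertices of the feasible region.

1. 3
2. x1 = 0, x2 = 4, z = 36
3. (0, 0), (2.667, 0), (0, 4)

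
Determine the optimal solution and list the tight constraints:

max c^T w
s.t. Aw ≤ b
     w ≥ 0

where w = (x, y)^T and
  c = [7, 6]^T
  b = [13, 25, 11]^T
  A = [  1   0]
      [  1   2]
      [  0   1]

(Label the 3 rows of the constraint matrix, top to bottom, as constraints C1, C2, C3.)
Optimal: x = 13, y = 6
Slack at optimum:
  C1: slack = 0 (binding)
  C2: slack = 0 (binding)
  C3: slack = 5
  x ≥ 0: x = 13
  y ≥ 0: y = 6
Binding constraints: C1, C2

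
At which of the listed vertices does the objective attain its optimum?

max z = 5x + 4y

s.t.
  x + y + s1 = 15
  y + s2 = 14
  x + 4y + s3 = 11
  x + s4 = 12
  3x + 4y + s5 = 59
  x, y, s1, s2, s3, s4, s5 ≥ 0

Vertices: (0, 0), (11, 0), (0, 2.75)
Evaluating z = 5x + 4y at each vertex:
  (0, 0): z = 0
  (11, 0): z = 55
  (0, 2.75): z = 11

The largest value is z = 55, attained at (11, 0).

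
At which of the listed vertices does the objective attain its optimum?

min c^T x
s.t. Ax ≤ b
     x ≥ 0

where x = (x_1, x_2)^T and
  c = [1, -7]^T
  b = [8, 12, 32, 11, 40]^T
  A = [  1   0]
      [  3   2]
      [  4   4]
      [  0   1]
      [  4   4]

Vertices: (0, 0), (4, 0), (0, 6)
Evaluating z = x_1 - 7x_2 at each vertex:
  (0, 0): z = 0
  (4, 0): z = 4
  (0, 6): z = -42

The smallest value is z = -42, attained at (0, 6).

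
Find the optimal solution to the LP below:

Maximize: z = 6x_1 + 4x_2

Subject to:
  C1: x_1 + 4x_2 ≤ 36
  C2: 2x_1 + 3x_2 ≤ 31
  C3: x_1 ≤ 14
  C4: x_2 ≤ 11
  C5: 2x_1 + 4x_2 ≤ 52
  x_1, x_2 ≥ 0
Each vertex is the intersection of two constraint boundaries that also satisfies all remaining constraints:
  x_1 = 0 and x_2 = 0 → (0, 0)
  x_1 = 14 and x_2 = 0 → (14, 0)
  2x_1 + 3x_2 = 31 and x_1 = 14 → (14, 1)
  x_1 + 4x_2 = 36 and 2x_1 + 3x_2 = 31 → (3.2, 8.2)
  x_1 + 4x_2 = 36 and x_1 = 0 → (0, 9)

Evaluating z = 6x_1 + 4x_2 at each vertex:
  (0, 0): z = 0
  (14, 0): z = 84
  (14, 1): z = 88
  (3.2, 8.2): z = 52
  (0, 9): z = 36

The maximum is at (14, 1) with z = 88.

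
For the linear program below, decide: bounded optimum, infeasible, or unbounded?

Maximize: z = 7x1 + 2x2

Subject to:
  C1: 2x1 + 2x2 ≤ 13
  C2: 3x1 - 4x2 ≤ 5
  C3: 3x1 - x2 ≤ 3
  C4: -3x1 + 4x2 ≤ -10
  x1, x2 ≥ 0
C2 requires 3x1 - 4x2 ≤ 5, while C4 (-3x1 + 4x2 ≤ -10) is equivalent to 3x1 - 4x2 ≥ 10. Together they would need 10 ≤ 3x1 - 4x2 ≤ 5, which is impossible since 10 > 5. No point satisfies all constraints.

Infeasible — the constraint set is empty.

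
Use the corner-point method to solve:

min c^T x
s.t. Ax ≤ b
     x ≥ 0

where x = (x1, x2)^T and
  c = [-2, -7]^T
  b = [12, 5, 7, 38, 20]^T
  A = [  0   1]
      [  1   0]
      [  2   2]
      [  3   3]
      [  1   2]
x1 = 0, x2 = 3.5, z = -24.5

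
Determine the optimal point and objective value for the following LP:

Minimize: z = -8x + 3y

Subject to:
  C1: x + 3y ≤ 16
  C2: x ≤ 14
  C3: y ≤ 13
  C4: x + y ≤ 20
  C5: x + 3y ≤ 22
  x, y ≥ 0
Each vertex is the intersection of two constraint boundaries that also satisfies all remaining constraints:
  x = 0 and y = 0 → (0, 0)
  x = 14 and y = 0 → (14, 0)
  x + 3y = 16 and x = 14 → (14, 0.6667)
  x + 3y = 16 and x = 0 → (0, 5.333)

Evaluating z = -8x + 3y at each vertex:
  (0, 0): z = 0
  (14, 0): z = -112
  (14, 0.6667): z = -110
  (0, 5.333): z = 16

The minimum is at (14, 0) with z = -112.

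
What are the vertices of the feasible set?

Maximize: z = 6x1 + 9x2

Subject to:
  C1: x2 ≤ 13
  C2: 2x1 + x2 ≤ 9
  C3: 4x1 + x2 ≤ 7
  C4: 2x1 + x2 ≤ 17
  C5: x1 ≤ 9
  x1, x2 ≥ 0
Each vertex is the intersection of two constraint boundaries that also satisfies all remaining constraints:
  x1 = 0 and x2 = 0 → (0, 0)
  4x1 + x2 = 7 and x2 = 0 → (1.75, 0)
  4x1 + x2 = 7 and x1 = 0 → (0, 7)

Vertices: (0, 0), (1.75, 0), (0, 7)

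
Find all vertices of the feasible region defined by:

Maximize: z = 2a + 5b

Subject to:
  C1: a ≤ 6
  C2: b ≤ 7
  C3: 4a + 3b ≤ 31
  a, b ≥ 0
Each vertex is the intersection of two constraint boundaries that also satisfies all remaining constraints:
  a = 0 and b = 0 → (0, 0)
  a = 6 and b = 0 → (6, 0)
  a = 6 and 4a + 3b = 31 → (6, 2.333)
  b = 7 and 4a + 3b = 31 → (2.5, 7)
  b = 7 and a = 0 → (0, 7)

Vertices: (0, 0), (6, 0), (6, 2.333), (2.5, 7), (0, 7)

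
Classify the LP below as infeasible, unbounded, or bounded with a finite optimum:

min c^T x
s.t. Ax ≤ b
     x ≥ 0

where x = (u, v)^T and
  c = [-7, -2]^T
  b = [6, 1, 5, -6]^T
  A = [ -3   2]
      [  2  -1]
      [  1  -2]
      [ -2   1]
One constraint requires 2u - v ≤ 1, while the constraint -2u + v ≤ -6 is equivalent to 2u - v ≥ 6. Together they would need 6 ≤ 2u - v ≤ 1, which is impossible since 6 > 1. No point satisfies all constraints.

Infeasible — the constraint set is empty.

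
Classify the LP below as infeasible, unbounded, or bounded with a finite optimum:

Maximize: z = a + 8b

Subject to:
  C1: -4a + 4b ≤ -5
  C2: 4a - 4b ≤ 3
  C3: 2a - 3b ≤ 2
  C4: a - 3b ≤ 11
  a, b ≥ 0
C2 requires 4a - 4b ≤ 3, while C1 (-4a + 4b ≤ -5) is equivalent to 4a - 4b ≥ 5. Together they would need 5 ≤ 4a - 4b ≤ 3, which is impossible since 5 > 3. No point satisfies all constraints.

Infeasible: no point satisfies all constraints simultaneously.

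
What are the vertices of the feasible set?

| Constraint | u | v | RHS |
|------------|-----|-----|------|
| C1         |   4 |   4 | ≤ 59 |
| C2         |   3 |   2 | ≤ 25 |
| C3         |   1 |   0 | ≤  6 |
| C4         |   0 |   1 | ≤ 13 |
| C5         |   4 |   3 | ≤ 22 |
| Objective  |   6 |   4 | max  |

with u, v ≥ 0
Each vertex is the intersection of two constraint boundaries that also satisfies all remaining constraints:
  u = 0 and v = 0 → (0, 0)
  4u + 3v = 22 and v = 0 → (5.5, 0)
  4u + 3v = 22 and u = 0 → (0, 7.333)

Vertices: (0, 0), (5.5, 0), (0, 7.333)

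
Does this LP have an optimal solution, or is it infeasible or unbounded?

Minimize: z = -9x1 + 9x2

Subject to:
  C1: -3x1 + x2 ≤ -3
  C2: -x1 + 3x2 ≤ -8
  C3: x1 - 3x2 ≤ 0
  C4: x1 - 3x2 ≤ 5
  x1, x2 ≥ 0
C3 requires x1 - 3x2 ≤ 0, while C2 (-x1 + 3x2 ≤ -8) is equivalent to x1 - 3x2 ≥ 8. Together they would need 8 ≤ x1 - 3x2 ≤ 0, which is impossible since 8 > 0. No point satisfies all constraints.

The feasible region is empty; the LP is infeasible.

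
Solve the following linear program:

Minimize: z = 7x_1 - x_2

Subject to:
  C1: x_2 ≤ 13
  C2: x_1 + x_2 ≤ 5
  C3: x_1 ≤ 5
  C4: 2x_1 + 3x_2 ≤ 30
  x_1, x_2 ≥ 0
x_1 = 0, x_2 = 5, z = -5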